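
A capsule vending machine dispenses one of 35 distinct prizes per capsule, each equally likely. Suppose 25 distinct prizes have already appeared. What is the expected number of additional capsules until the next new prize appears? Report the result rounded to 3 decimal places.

3.500

Each capsule yields a new prize with probability (35-25)/35 = 10/35, so the wait is geometric with mean 35/10.
E = 35/10 = 3.5000.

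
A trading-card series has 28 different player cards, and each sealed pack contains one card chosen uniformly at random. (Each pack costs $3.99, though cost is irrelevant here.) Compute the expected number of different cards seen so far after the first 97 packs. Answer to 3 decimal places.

27.178

For each card, P(seen in 97 packs) = 1 - (27/28)^97 = 0.9706.
By linearity of expectation, E[distinct seen] = 28·(1 - (27/28)^97) = 27.1775.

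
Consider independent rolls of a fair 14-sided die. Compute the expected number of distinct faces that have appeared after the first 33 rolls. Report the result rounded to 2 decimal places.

For each face, P(seen in 33 rolls) = 1 - (13/14)^33 = 0.913.
By linearity of expectation, E[distinct seen] = 14·(1 - (13/14)^33) = 12.787.

12.79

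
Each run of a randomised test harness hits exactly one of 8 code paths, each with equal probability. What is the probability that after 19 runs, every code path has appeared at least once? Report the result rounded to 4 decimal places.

0.4783

By inclusion–exclusion over which code paths are missing,
P(all seen) = Σ_{j=0}^{8} (-1)^j C(8,j)((8-j)/8)^19
= 1.00000 - 0.63277 + 0.11839 - 0.00741 + 0.00013 - 0.00000 + 0.00000 - 0.00000 + 0.00000
= 0.47835.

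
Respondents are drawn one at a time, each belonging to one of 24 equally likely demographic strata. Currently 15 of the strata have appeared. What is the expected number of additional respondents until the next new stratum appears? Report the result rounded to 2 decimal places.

The number of respondents until the next new stratum is geometric with success probability 9/24, so its mean is 24/9.
E = 24/9 = 2.667.

2.67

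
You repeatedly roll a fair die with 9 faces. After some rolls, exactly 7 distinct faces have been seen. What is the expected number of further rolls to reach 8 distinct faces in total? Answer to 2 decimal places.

4.50

With k distinct faces already seen, the next new one takes an expected 9/(9-k) rolls.
Only the k = 7 term is needed: E = 9/2 = 4.500.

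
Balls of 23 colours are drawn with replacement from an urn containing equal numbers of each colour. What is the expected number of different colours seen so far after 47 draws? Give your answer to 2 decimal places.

For each colour, P(seen in 47 draws) = 1 - (22/23)^47 = 0.876.
By linearity of expectation, E[distinct seen] = 23·(1 - (22/23)^47) = 20.153.

20.15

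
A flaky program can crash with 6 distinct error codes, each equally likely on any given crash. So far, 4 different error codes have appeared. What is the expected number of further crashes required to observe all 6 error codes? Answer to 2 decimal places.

The wait to go from k to k+1 distinct error codes is geometric with mean 6/(6-k).
Sum over k = 4,...,5: E = 6/2 + 6/1 = 9.000.

9.00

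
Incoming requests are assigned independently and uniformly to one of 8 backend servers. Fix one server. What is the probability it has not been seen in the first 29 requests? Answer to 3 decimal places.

Each request misses the fixed server with probability (8-1)/8 = 7/8, independently.
P(still missing after 29) = (7/8)^29 = 0.0208.

0.021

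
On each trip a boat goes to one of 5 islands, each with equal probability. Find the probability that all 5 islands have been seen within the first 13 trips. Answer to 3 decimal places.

0.738

Let A_i be the event that island i is missing after 13 trips. By inclusion–exclusion on the A_i,
P(all seen) = Σ_{j=0}^{5} (-1)^j C(5,j)((5-j)/5)^13
= 1.0000 - 0.2749 + 0.0131 - 0.0001 + 0.0000 - 0.0000
= 0.7381.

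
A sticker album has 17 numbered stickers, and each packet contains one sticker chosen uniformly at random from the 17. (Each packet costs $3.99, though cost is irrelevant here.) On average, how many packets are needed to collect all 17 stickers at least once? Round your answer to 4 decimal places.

58.4724

After k distinct stickers have appeared, the next packet gives a new one with probability (17-k)/17, so the expected wait for the (k+1)-th is 17/(17-k).
E[T] = 17/17 + 17/16 + 17/15 + ... + 17/2 + 17/1 = 17·H_{17}.
H_{17} = 3.43955, so E[T] = 58.47239.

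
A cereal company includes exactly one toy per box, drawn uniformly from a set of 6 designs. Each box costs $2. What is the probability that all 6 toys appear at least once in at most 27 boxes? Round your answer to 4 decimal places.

0.9566

Let A_i be the event that toy i is missing after 27 boxes. By inclusion–exclusion on the A_i,
P(all seen) = Σ_{j=0}^{6} (-1)^j C(6,j)((6-j)/6)^27
= 1.00000 - 0.04368 + 0.00026 - 0.00000 + 0.00000 - 0.00000 + 0.00000
= 0.95659.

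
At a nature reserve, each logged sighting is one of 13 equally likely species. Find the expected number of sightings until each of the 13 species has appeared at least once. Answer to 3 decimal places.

The wait to go from k to k+1 distinct species is geometric with mean 13/(13-k).
E[T] = 13/13 + 13/12 + 13/11 + ... + 13/2 + 13/1 = 13·H_{13}.
H_{13} = 3.1801, so E[T] = 41.3417.

41.342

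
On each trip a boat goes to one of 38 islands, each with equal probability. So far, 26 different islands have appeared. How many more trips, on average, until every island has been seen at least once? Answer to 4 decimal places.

With k distinct islands already seen, the next new one takes an expected 38/(38-k) trips.
Sum over k = 26,...,37: E = 38/12 + 38/11 + 38/10 + ... + 38/2 + 38/1 = 117.92201.

117.9220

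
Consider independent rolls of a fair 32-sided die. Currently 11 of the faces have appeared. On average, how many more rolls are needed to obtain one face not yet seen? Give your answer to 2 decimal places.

The number of rolls until the next new face is geometric with success probability 21/32, so its mean is 32/21.
E = 32/21 = 1.524.

1.52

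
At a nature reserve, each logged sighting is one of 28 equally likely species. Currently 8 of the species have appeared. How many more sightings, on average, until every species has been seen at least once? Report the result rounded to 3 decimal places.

100.737

The wait to go from k to k+1 distinct species is geometric with mean 28/(28-k).
Sum over k = 8,...,27: E = 28/20 + 28/19 + 28/18 + ... + 28/2 + 28/1 = 100.7367.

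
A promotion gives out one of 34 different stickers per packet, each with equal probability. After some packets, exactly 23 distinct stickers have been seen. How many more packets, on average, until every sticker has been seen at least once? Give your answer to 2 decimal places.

From k distinct to k+1 distinct takes on average 34/(34-k) packets.
Sum over k = 23,...,33: E = 34/11 + 34/10 + 34/9 + ... + 34/2 + 34/1 = 102.676.

102.68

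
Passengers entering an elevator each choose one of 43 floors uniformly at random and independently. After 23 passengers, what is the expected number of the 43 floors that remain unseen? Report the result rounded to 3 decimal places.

25.028

For each floor, P(unseen after 23) = (42/43)^23 = 0.5820.
By linearity of expectation, E[unseen] = 43·(42/43)^23 = 25.0281.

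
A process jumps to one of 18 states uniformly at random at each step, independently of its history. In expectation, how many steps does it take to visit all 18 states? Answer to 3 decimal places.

After k distinct states have appeared, the next step gives a new one with probability (18-k)/18, so the expected wait for the (k+1)-th is 18/(18-k).
E[T] = 18/18 + 18/17 + 18/16 + ... + 18/2 + 18/1 = 18·H_{18}.
H_{18} = 3.4951, so E[T] = 62.9119.

62.912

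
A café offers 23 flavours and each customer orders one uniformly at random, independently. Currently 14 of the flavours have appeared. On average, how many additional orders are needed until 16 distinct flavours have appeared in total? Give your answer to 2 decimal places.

The wait to go from k to k+1 distinct flavours is geometric with mean 23/(23-k).
Sum over k = 14,...,15: E = 23/9 + 23/8 = 5.431.

5.43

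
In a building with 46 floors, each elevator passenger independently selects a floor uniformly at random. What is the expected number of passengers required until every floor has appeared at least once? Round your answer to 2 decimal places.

After k distinct floors have appeared, the next passenger gives a new one with probability (46-k)/46, so the expected wait for the (k+1)-th is 46/(46-k).
E[T] = 46/46 + 46/45 + 46/44 + ... + 46/2 + 46/1 = 46·H_{46}.
H_{46} = 4.417, so E[T] = 203.168.

203.17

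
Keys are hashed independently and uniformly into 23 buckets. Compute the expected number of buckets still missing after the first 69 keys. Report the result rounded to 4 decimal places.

For each bucket, P(unseen after 69) = (22/23)^69 = 0.04655.
By linearity of expectation, E[unseen] = 23·(22/23)^69 = 1.07071.

1.0707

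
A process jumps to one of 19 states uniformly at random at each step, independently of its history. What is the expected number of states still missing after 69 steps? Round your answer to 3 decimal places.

For each state, P(unseen after 69) = (18/19)^69 = 0.0240.
By linearity of expectation, E[unseen] = 19·(18/19)^69 = 0.4556.

0.456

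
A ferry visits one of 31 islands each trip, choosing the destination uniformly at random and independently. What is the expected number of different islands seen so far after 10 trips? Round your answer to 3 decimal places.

8.666

For each island, P(seen in 10 trips) = 1 - (30/31)^10 = 0.2796.
By linearity of expectation, E[distinct seen] = 31·(1 - (30/31)^10) = 8.6665.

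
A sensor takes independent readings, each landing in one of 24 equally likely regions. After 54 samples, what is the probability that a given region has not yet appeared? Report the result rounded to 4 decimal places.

0.1004

On each sample the fixed region fails to appear with probability 23/24.
P(still missing after 54) = (23/24)^54 = 0.10044.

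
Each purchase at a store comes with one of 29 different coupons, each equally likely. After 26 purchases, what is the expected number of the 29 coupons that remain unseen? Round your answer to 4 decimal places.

For each coupon, P(unseen after 26) = (28/29)^26 = 0.40157.
By linearity of expectation, E[unseen] = 29·(28/29)^26 = 11.64552.

11.6455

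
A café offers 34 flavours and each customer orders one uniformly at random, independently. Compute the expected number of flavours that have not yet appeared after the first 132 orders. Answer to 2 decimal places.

For each flavour, P(unseen after 132) = (33/34)^132 = 0.019.
By linearity of expectation, E[unseen] = 34·(33/34)^132 = 0.661.

0.66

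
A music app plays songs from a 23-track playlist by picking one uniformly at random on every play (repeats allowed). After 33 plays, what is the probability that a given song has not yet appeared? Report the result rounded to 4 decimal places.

On each play the fixed song fails to appear with probability 22/23.
P(still missing after 33) = (22/23)^33 = 0.23064.

0.2306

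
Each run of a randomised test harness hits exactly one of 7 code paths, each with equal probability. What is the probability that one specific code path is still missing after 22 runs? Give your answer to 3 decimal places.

0.034

Each run misses the fixed code path with probability (7-1)/7 = 6/7, independently.
P(still missing after 22) = (6/7)^22 = 0.0337.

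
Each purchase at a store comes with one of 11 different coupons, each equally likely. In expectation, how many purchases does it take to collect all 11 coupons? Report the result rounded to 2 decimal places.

33.22

After k distinct coupons have appeared, the next purchase gives a new one with probability (11-k)/11, so the expected wait for the (k+1)-th is 11/(11-k).
E[T] = 11/11 + 11/10 + 11/9 + ... + 11/2 + 11/1 = 11·H_{11}.
H_{11} = 3.020, so E[T] = 33.219.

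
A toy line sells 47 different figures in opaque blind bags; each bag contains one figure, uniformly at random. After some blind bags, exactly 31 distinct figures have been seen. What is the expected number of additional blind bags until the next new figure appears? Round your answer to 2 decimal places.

2.94

The number of blind bags until the next new figure is geometric with success probability 16/47, so its mean is 47/16.
E = 47/16 = 2.938.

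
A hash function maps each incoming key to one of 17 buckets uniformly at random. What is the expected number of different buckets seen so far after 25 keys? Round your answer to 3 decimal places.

13.266

For each bucket, P(seen in 25 keys) = 1 - (16/17)^25 = 0.7803.
By linearity of expectation, E[distinct seen] = 17·(1 - (16/17)^25) = 13.2656.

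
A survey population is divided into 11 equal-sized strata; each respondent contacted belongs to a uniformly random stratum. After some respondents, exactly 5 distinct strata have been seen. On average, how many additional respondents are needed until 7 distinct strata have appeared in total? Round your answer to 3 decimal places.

From k distinct to k+1 distinct takes on average 11/(11-k) respondents.
Sum over k = 5,...,6: E = 11/6 + 11/5 = 4.0333.

4.033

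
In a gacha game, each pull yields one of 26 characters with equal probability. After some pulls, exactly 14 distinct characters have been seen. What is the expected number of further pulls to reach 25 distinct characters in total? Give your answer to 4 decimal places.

54.6835

With k distinct characters already seen, the next new one takes an expected 26/(26-k) pulls.
Sum over k = 14,...,24: E = 26/12 + 26/11 + 26/10 + ... + 26/3 + 26/2 = 54.68348.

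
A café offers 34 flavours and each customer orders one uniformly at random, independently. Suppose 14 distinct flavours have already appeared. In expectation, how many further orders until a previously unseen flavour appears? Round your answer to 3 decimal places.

1.700

Each order yields a new flavour with probability (34-14)/34 = 20/34, so the wait is geometric with mean 34/20.
E = 34/20 = 1.7000.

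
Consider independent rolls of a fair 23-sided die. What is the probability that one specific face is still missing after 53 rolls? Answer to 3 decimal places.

0.095

Each roll misses the fixed face with probability (23-1)/23 = 22/23, independently.
P(still missing after 53) = (22/23)^53 = 0.0948.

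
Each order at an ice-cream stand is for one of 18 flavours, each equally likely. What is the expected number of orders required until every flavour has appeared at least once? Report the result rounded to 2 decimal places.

62.91

The wait to go from k to k+1 distinct flavours is geometric with mean 18/(18-k).
E[T] = 18/18 + 18/17 + 18/16 + ... + 18/2 + 18/1 = 18·H_{18}.
H_{18} = 3.495, so E[T] = 62.912.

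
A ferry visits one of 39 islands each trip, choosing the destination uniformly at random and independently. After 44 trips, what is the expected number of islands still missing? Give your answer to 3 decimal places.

12.437

For each island, P(unseen after 44) = (38/39)^44 = 0.3189.
By linearity of expectation, E[unseen] = 39·(38/39)^44 = 12.4366.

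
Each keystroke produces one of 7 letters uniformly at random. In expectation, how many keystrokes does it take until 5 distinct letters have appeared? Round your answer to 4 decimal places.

Going from k to k+1 distinct takes a geometric number of keystrokes with mean 7/(7-k).
Sum over k = 0,...,4: E = 7/7 + 7/6 + 7/5 + 7/4 + 7/3 = 7.65000.

7.6500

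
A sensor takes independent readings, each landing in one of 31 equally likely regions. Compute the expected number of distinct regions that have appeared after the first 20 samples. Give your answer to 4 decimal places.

14.9101

For each region, P(seen in 20 samples) = 1 - (30/31)^20 = 0.48097.
By linearity of expectation, E[distinct seen] = 31·(1 - (30/31)^20) = 14.91012.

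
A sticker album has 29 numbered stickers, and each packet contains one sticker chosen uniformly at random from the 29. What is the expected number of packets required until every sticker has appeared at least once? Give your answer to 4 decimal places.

The wait to go from k to k+1 distinct stickers is geometric with mean 29/(29-k).
E[T] = 29/29 + 29/28 + 29/27 + ... + 29/2 + 29/1 = 29·H_{29}.
H_{29} = 3.96165, so E[T] = 114.88796.

114.8880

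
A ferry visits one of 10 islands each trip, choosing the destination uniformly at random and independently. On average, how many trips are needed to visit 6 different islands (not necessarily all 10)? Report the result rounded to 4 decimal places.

With k distinct islands already seen, the next new one arrives after an expected 10/(10-k) trips.
Sum over k = 0,...,5: E = 10/10 + 10/9 + 10/8 + 10/7 + 10/6 + 10/5 = 8.45635.

8.4563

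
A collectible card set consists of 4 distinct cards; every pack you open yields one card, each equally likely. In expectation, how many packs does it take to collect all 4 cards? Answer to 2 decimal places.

8.33

After k distinct cards have appeared, the next pack gives a new one with probability (4-k)/4, so the expected wait for the (k+1)-th is 4/(4-k).
E[T] = 4/4 + 4/3 + 4/2 + 4/1 = 4·H_{4}.
H_{4} = 2.083, so E[T] = 8.333.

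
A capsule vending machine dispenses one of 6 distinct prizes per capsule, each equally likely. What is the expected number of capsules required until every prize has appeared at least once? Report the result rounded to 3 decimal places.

14.700

Split into phases: going from k distinct to k+1 distinct takes on average 6/(6-k) capsules.
E[T] = 6/6 + 6/5 + 6/4 + 6/3 + 6/2 + 6/1 = 6·H_{6}.
H_{6} = 2.4500, so E[T] = 14.7000.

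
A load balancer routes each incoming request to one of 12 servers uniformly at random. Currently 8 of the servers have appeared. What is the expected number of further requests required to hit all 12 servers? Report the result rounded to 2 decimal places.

25.00

With k distinct servers already seen, the next new one takes an expected 12/(12-k) requests.
Sum over k = 8,...,11: E = 12/4 + 12/3 + 12/2 + 12/1 = 25.000.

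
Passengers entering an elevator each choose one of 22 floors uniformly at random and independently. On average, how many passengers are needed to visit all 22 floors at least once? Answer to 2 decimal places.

81.20

The wait to go from k to k+1 distinct floors is geometric with mean 22/(22-k).
E[T] = 22/22 + 22/21 + 22/20 + ... + 22/2 + 22/1 = 22·H_{22}.
H_{22} = 3.691, so E[T] = 81.198.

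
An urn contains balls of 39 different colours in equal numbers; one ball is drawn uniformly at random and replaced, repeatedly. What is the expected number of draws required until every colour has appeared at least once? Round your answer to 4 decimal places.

165.8882

After k distinct colours have appeared, the next draw gives a new one with probability (39-k)/39, so the expected wait for the (k+1)-th is 39/(39-k).
E[T] = 39/39 + 39/38 + 39/37 + ... + 39/2 + 39/1 = 39·H_{39}.
H_{39} = 4.25354, so E[T] = 165.88818.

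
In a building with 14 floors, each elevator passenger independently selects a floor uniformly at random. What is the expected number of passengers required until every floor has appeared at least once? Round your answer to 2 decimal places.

45.52

Split into phases: going from k distinct to k+1 distinct takes on average 14/(14-k) passengers.
E[T] = 14/14 + 14/13 + 14/12 + ... + 14/2 + 14/1 = 14·H_{14}.
H_{14} = 3.252, so E[T] = 45.522.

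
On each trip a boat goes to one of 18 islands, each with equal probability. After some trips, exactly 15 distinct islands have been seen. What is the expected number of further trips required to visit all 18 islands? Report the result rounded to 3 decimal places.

33.000

The wait to go from k to k+1 distinct islands is geometric with mean 18/(18-k).
Sum over k = 15,...,17: E = 18/3 + 18/2 + 18/1 = 33.0000.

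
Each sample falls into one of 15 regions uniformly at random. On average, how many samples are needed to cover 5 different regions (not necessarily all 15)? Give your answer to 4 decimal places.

5.8389

With k distinct regions already seen, the next new one arrives after an expected 15/(15-k) samples.
Sum over k = 0,...,4: E = 15/15 + 15/14 + 15/13 + 15/12 + 15/11 = 5.83891.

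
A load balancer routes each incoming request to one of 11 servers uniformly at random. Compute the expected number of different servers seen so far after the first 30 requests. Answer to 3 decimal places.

For each server, P(seen in 30 requests) = 1 - (10/11)^30 = 0.9427.
By linearity of expectation, E[distinct seen] = 11·(1 - (10/11)^30) = 10.3696.

10.370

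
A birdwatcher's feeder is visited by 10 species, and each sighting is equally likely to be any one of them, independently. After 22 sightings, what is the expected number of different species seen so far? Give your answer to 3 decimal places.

9.015

For each species, P(seen in 22 sightings) = 1 - (9/10)^22 = 0.9015.
By linearity of expectation, E[distinct seen] = 10·(1 - (9/10)^22) = 9.0152.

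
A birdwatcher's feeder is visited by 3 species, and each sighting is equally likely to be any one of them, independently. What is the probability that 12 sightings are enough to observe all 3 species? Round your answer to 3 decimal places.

0.977

By inclusion–exclusion over which species are missing,
P(all seen) = Σ_{j=0}^{3} (-1)^j C(3,j)((3-j)/3)^12
= 1.0000 - 0.0231 + 0.0000 - 0.0000
= 0.9769.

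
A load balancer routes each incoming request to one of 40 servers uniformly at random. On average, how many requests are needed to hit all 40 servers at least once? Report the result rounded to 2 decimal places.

171.14

The wait to go from k to k+1 distinct servers is geometric with mean 40/(40-k).
E[T] = 40/40 + 40/39 + 40/38 + ... + 40/2 + 40/1 = 40·H_{40}.
H_{40} = 4.279, so E[T] = 171.142.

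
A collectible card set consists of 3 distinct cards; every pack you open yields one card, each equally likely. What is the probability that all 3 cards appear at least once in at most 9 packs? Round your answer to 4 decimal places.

0.9221

Let A_i be the event that card i is missing after 9 packs. By inclusion–exclusion on the A_i,
P(all seen) = Σ_{j=0}^{3} (-1)^j C(3,j)((3-j)/3)^9
= 1.00000 - 0.07804 + 0.00015 - 0.00000
= 0.92212.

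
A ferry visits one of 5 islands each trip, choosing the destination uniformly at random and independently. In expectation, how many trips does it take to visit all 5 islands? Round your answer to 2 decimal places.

11.42

Split into phases: going from k distinct to k+1 distinct takes on average 5/(5-k) trips.
E[T] = 5/5 + 5/4 + 5/3 + 5/2 + 5/1 = 5·H_{5}.
H_{5} = 2.283, so E[T] = 11.417.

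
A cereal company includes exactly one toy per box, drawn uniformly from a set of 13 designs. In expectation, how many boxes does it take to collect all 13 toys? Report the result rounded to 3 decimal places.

After k distinct toys have appeared, the next box gives a new one with probability (13-k)/13, so the expected wait for the (k+1)-th is 13/(13-k).
E[T] = 13/13 + 13/12 + 13/11 + ... + 13/2 + 13/1 = 13·H_{13}.
H_{13} = 3.1801, so E[T] = 41.3417.

41.342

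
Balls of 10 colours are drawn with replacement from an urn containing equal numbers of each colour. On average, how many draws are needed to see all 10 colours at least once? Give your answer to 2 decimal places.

After k distinct colours have appeared, the next draw gives a new one with probability (10-k)/10, so the expected wait for the (k+1)-th is 10/(10-k).
E[T] = 10/10 + 10/9 + 10/8 + ... + 10/2 + 10/1 = 10·H_{10}.
H_{10} = 2.929, so E[T] = 29.290.

29.29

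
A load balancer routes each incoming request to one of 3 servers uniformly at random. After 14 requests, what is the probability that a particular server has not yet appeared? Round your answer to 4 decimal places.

0.0034

Each request misses the fixed server with probability (3-1)/3 = 2/3, independently.
P(still missing after 14) = (2/3)^14 = 0.00343.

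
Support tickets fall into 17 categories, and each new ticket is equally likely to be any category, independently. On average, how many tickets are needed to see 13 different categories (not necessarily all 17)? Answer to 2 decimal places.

23.06

With k distinct categories already seen, the next new one arrives after an expected 17/(17-k) tickets.
Sum over k = 0,...,12: E = 17/17 + 17/16 + 17/15 + ... + 17/6 + 17/5 = 23.056.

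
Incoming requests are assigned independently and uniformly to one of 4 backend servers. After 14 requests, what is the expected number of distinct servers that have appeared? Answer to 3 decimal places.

3.929

For each server, P(seen in 14 requests) = 1 - (3/4)^14 = 0.9822.
By linearity of expectation, E[distinct seen] = 4·(1 - (3/4)^14) = 3.9287.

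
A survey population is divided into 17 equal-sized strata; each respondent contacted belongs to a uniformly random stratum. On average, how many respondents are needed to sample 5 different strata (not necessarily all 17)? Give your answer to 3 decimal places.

5.718

With k distinct strata already seen, the next new one arrives after an expected 17/(17-k) respondents.
Sum over k = 0,...,4: E = 17/17 + 17/16 + 17/15 + 17/14 + 17/13 = 5.7178.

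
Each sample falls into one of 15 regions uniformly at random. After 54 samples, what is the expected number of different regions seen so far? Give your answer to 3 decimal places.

For each region, P(seen in 54 samples) = 1 - (14/15)^54 = 0.9759.
By linearity of expectation, E[distinct seen] = 15·(1 - (14/15)^54) = 14.6385.

14.639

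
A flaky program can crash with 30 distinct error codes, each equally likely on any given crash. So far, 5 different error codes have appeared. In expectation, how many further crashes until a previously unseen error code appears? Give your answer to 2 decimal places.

The number of crashes until the next new error code is geometric with success probability 25/30, so its mean is 30/25.
E = 30/25 = 1.200.

1.20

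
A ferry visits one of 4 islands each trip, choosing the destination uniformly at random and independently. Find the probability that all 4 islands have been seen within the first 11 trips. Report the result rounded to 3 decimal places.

Let A_i be the event that island i is missing after 11 trips. By inclusion–exclusion on the A_i,
P(all seen) = Σ_{j=0}^{4} (-1)^j C(4,j)((4-j)/4)^11
= 1.0000 - 0.1689 + 0.0029 - 0.0000 + 0.0000
= 0.8340.

0.834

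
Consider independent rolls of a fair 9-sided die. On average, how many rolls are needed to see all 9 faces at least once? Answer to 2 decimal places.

25.46

After k distinct faces have appeared, the next roll gives a new one with probability (9-k)/9, so the expected wait for the (k+1)-th is 9/(9-k).
E[T] = 9/9 + 9/8 + 9/7 + ... + 9/2 + 9/1 = 9·H_{9}.
H_{9} = 2.829, so E[T] = 25.461.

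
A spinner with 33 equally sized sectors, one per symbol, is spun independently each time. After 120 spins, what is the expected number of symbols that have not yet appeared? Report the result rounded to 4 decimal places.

0.8219

For each symbol, P(unseen after 120) = (32/33)^120 = 0.02491.
By linearity of expectation, E[unseen] = 33·(32/33)^120 = 0.82194.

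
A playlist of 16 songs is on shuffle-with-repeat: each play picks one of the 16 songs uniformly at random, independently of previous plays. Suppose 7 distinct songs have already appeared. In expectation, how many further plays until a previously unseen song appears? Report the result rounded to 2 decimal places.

1.78

The number of plays until the next new song is geometric with success probability 9/16, so its mean is 16/9.
E = 16/9 = 1.778.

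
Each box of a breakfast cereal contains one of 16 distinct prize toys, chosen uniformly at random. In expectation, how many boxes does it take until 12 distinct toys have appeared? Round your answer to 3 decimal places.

With k distinct toys already seen, the next new one arrives after an expected 16/(16-k) boxes.
Sum over k = 0,...,11: E = 16/16 + 16/15 + 16/14 + ... + 16/6 + 16/5 = 20.7583.

20.758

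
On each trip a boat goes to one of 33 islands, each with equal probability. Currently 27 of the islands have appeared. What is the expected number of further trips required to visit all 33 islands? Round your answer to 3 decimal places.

80.850

From k distinct to k+1 distinct takes on average 33/(33-k) trips.
Sum over k = 27,...,32: E = 33/6 + 33/5 + 33/4 + 33/3 + 33/2 + 33/1 = 80.8500.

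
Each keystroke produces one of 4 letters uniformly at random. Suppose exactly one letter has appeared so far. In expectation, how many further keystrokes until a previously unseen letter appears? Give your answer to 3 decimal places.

Each keystroke yields a new letter with probability (4-1)/4 = 3/4, so the wait is geometric with mean 4/3.
E = 4/3 = 1.3333.

1.333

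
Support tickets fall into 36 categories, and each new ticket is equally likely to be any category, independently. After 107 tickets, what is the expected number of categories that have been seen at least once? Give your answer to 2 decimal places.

34.23

For each category, P(seen in 107 tickets) = 1 - (35/36)^107 = 0.951.
By linearity of expectation, E[distinct seen] = 36·(1 - (35/36)^107) = 34.233.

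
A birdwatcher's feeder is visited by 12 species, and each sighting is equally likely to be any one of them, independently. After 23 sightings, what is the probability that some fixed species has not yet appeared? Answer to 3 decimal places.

On each sighting the fixed species fails to appear with probability 11/12.
P(still missing after 23) = (11/12)^23 = 0.1352.

0.135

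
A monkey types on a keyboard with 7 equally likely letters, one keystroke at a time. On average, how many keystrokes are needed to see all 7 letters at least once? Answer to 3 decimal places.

18.150

After k distinct letters have appeared, the next keystroke gives a new one with probability (7-k)/7, so the expected wait for the (k+1)-th is 7/(7-k).
E[T] = 7/7 + 7/6 + 7/5 + ... + 7/2 + 7/1 = 7·H_{7}.
H_{7} = 2.5929, so E[T] = 18.1500.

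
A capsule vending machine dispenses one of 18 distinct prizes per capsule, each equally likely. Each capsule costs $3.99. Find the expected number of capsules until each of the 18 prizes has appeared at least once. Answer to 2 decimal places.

62.91

Split into phases: going from k distinct to k+1 distinct takes on average 18/(18-k) capsules.
E[T] = 18/18 + 18/17 + 18/16 + ... + 18/2 + 18/1 = 18·H_{18}.
H_{18} = 3.495, so E[T] = 62.912.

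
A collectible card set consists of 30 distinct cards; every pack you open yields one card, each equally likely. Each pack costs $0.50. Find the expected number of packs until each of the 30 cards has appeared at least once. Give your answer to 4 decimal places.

Split into phases: going from k distinct to k+1 distinct takes on average 30/(30-k) packs.
E[T] = 30/30 + 30/29 + 30/28 + ... + 30/2 + 30/1 = 30·H_{30}.
H_{30} = 3.99499, so E[T] = 119.84961.

119.8496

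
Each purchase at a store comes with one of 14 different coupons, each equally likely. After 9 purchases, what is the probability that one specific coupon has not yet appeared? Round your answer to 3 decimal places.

0.513

On each purchase the fixed coupon fails to appear with probability 13/14.
P(still missing after 9) = (13/14)^9 = 0.5133.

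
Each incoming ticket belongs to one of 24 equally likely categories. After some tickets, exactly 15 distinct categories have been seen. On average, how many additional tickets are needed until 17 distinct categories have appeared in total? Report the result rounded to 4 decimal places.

5.6667

With k distinct categories already seen, the next new one takes an expected 24/(24-k) tickets.
Sum over k = 15,...,16: E = 24/9 + 24/8 = 5.66667.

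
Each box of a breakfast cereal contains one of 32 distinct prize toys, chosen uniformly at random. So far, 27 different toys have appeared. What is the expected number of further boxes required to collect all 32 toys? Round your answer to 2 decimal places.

The wait to go from k to k+1 distinct toys is geometric with mean 32/(32-k).
Sum over k = 27,...,31: E = 32/5 + 32/4 + 32/3 + 32/2 + 32/1 = 73.067.

73.07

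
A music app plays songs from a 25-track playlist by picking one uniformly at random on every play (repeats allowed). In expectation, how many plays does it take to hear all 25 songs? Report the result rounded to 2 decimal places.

Split into phases: going from k distinct to k+1 distinct takes on average 25/(25-k) plays.
E[T] = 25/25 + 25/24 + 25/23 + ... + 25/2 + 25/1 = 25·H_{25}.
H_{25} = 3.816, so E[T] = 95.399.

95.40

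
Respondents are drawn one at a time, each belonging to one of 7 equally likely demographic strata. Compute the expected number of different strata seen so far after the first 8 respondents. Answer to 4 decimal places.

For each stratum, P(seen in 8 respondents) = 1 - (6/7)^8 = 0.70864.
By linearity of expectation, E[distinct seen] = 7·(1 - (6/7)^8) = 4.96050.

4.9605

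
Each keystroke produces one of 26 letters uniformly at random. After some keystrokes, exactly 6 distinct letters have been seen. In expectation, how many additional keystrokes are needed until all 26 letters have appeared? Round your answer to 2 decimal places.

With k distinct letters already seen, the next new one takes an expected 26/(26-k) keystrokes.
Sum over k = 6,...,25: E = 26/20 + 26/19 + 26/18 + ... + 26/2 + 26/1 = 93.541.

93.54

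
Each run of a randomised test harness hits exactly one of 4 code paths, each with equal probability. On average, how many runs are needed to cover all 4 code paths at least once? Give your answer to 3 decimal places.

After k distinct code paths have appeared, the next run gives a new one with probability (4-k)/4, so the expected wait for the (k+1)-th is 4/(4-k).
E[T] = 4/4 + 4/3 + 4/2 + 4/1 = 4·H_{4}.
H_{4} = 2.0833, so E[T] = 8.3333.

8.333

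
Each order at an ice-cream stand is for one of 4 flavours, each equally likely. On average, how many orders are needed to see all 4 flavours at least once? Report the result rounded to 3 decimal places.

After k distinct flavours have appeared, the next order gives a new one with probability (4-k)/4, so the expected wait for the (k+1)-th is 4/(4-k).
E[T] = 4/4 + 4/3 + 4/2 + 4/1 = 4·H_{4}.
H_{4} = 2.0833, so E[T] = 8.3333.

8.333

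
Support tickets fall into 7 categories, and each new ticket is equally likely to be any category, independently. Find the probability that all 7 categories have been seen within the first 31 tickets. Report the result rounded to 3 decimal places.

0.942

By inclusion–exclusion over which categories are missing,
P(all seen) = Σ_{j=0}^{7} (-1)^j C(7,j)((7-j)/7)^31
= 1.0000 - 0.0589 + 0.0006 - 0.0000 + 0.0000 - 0.0000 + 0.0000 - 0.0000
= 0.9418.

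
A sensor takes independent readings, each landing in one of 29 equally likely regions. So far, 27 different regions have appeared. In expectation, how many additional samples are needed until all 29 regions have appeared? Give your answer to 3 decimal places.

From k distinct to k+1 distinct takes on average 29/(29-k) samples.
Sum over k = 27,...,28: E = 29/2 + 29/1 = 43.5000.

43.500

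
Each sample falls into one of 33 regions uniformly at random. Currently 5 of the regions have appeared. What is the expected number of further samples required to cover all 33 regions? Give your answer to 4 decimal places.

The wait to go from k to k+1 distinct regions is geometric with mean 33/(33-k).
Sum over k = 5,...,32: E = 33/28 + 33/27 + 33/26 + ... + 33/2 + 33/1 = 129.59664.

129.5966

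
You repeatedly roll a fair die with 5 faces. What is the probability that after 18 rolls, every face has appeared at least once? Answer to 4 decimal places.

0.9109

Let A_i be the event that face i is missing after 18 rolls. By inclusion–exclusion on the A_i,
P(all seen) = Σ_{j=0}^{5} (-1)^j C(5,j)((5-j)/5)^18
= 1.00000 - 0.09007 + 0.00102 - 0.00000 + 0.00000 - 0.00000
= 0.91094.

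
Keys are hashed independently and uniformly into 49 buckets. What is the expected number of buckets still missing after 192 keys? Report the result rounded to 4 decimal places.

For each bucket, P(unseen after 192) = (48/49)^192 = 0.01908.
By linearity of expectation, E[unseen] = 49·(48/49)^192 = 0.93512.

0.9351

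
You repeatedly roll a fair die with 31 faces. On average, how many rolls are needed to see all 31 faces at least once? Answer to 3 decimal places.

124.845

Split into phases: going from k distinct to k+1 distinct takes on average 31/(31-k) rolls.
E[T] = 31/31 + 31/30 + 31/29 + ... + 31/2 + 31/1 = 31·H_{31}.
H_{31} = 4.0272, so E[T] = 124.8446.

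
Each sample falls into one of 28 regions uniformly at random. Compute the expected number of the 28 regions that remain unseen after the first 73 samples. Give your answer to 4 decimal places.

For each region, P(unseen after 73) = (27/28)^73 = 0.07031.
By linearity of expectation, E[unseen] = 28·(27/28)^73 = 1.96869.

1.9687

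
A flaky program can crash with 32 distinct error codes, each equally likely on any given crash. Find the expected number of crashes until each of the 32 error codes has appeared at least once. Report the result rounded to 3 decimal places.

Split into phases: going from k distinct to k+1 distinct takes on average 32/(32-k) crashes.
E[T] = 32/32 + 32/31 + 32/30 + ... + 32/2 + 32/1 = 32·H_{32}.
H_{32} = 4.0585, so E[T] = 129.8718.

129.872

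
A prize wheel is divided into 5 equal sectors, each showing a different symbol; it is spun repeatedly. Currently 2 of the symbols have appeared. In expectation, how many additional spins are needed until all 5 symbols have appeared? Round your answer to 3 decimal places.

With k distinct symbols already seen, the next new one takes an expected 5/(5-k) spins.
Sum over k = 2,...,4: E = 5/3 + 5/2 + 5/1 = 9.1667.

9.167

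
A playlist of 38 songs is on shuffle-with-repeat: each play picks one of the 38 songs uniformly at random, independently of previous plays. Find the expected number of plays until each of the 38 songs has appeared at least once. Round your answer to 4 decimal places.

After k distinct songs have appeared, the next play gives a new one with probability (38-k)/38, so the expected wait for the (k+1)-th is 38/(38-k).
E[T] = 38/38 + 38/37 + 38/36 + ... + 38/2 + 38/1 = 38·H_{38}.
H_{38} = 4.22790, so E[T] = 160.66028.

160.6603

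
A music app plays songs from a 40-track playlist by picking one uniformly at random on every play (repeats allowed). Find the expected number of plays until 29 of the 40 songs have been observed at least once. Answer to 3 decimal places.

With k distinct songs already seen, the next new one arrives after an expected 40/(40-k) plays.
Sum over k = 0,...,28: E = 40/40 + 40/39 + 40/38 + ... + 40/13 + 40/12 = 50.3466.

50.347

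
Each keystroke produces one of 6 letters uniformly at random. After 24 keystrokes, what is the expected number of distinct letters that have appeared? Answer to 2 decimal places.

For each letter, P(seen in 24 keystrokes) = 1 - (5/6)^24 = 0.987.
By linearity of expectation, E[distinct seen] = 6·(1 - (5/6)^24) = 5.925.

5.92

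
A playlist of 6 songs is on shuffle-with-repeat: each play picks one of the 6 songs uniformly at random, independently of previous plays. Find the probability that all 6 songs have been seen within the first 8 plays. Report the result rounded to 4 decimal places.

By inclusion–exclusion over which songs are missing,
P(all seen) = Σ_{j=0}^{6} (-1)^j C(6,j)((6-j)/6)^8
= 1.00000 - 1.39541 + 0.58528 - 0.07813 + 0.00229 - 0.00000 + 0.00000
= 0.11403.

0.1140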